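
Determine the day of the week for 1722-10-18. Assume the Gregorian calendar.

Sunday

Doomsday rule: the anchor day for the 1700s is Sunday. For year 22: 22÷12 = 1 r 10, and 10÷4 = 2, so 1+10+2 = 13.
Sunday + 13 ≡ Saturday — that's 1722's doomsday.
In October the doomsday date is Oct 10.
Oct 18 is 8 days after Oct 10; 8 mod 7 = 1, so Saturday + 1 = Sunday.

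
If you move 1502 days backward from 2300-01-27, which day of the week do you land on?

Tuesday

First find the weekday of Jan 27, 2300. Doomsday rule: the anchor day for the 2300s is Wednesday. For year 00: 0÷12 = 0 r 0, and 0÷4 = 0, so 0+0+0 = 0.
Wednesday + 0 ≡ Wednesday — that's 2300's doomsday.
In January the doomsday date is Jan 3 (2300 is not a leap year (divisible by 100 but not 400)).
Jan 27 is 24 days after Jan 3; 24 mod 7 = 3, so Wednesday + 3 = Saturday.
1502 mod 7 = 4, so 1502 days before a Saturday is Saturday − 4 = Tuesday.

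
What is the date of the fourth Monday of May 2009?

May 1, 2009 is a Friday.
The first Monday is therefore May 4 (3 days later).
The fourth Monday is 4 + 3×7 = May 25.

May 25, 2009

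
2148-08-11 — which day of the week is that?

Sunday

Doomsday rule: the anchor day for the 2100s is Sunday. For year 48: 48÷12 = 4 r 0, and 0÷4 = 0, so 4+0+0 = 4.
Sunday + 4 ≡ Thursday — that's 2148's doomsday.
In August the doomsday date is Aug 8.
Aug 11 is 3 days after Aug 8; 3 mod 7 = 3, so Thursday + 3 = Sunday.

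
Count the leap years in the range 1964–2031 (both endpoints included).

Multiples of 4 in [1964,2031]: 17.
Of those, multiples of 100: 1 (not leap unless ÷400).
Multiples of 400: 1.
Leap years = 17 − 1 + 1 = 17.

17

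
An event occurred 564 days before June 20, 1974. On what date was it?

−365 (one year) → Jun 20, 1973 (199 left).
−20 → May 31, 1973 (end of May, 31 days; 179 left).
−31 → Apr 30, 1973 (end of Apr, 30 days; 148 left).
−30 → Mar 31, 1973 (end of Mar, 31 days; 118 left).
−31 → Feb 28, 1973 (end of Feb, 28 days; 87 left).
−28 → Jan 31, 1973 (end of Jan, 31 days; 59 left).
−31 → Dec 31, 1972 (end of Dec, 31 days; 28 left).
−28 → Dec 3, 1972.

December 3, 1972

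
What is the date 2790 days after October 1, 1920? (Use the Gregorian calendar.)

May 22, 1928

+365 (one year) → Oct 1, 1921 (2425 left).
+365 (one year) → Oct 1, 1922 (2060 left).
+365 (one year) → Oct 1, 1923 (1695 left).
+366 (one year; includes Feb 29, 1924) → Oct 1, 1924 (1329 left).
+365 (one year) → Oct 1, 1925 (964 left).
+365 (one year) → Oct 1, 1926 (599 left).
+365 (one year) → Oct 1, 1927 (234 left).
Oct has 31 days: +31 → Nov 1, 1927 (203 left).
Nov has 30 days: +30 → Dec 1, 1927 (173 left).
Dec has 31 days: +31 → Jan 1, 1928 (142 left).
Jan has 31 days: +31 → Feb 1, 1928 (111 left).
Feb has 29 days: +29 → Mar 1, 1928 (82 left).
Mar has 31 days: +31 → Apr 1, 1928 (51 left).
Apr has 30 days: +30 → May 1, 1928 (21 left).
+21 → May 22, 1928.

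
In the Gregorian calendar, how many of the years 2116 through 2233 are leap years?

Multiples of 4 in [2116,2233]: 30.
Of those, multiples of 100: 1 (not leap unless ÷400).
Multiples of 400: 0.
Leap years = 30 − 1 + 0 = 29.

29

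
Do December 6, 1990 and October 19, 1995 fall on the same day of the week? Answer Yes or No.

Yes

From Dec 6, 1990 to Oct 19, 1995 is 1778 days.
1778 mod 7 = 0, so they are the same weekday.
(Dec 6, 1990 is a Thursday; Oct 19, 1995 is a Thursday.)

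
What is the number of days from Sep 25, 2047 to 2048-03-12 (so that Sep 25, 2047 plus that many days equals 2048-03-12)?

169

Sep 25, 2047 → Oct 25, 2047: 30 days (September has 30).
Oct 25, 2047 → Nov 25, 2047: 31 days (October has 31).
Nov 25, 2047 → Dec 25, 2047: 30 days (November has 30).
Dec 25, 2047 → Jan 25, 2048: 31 days (December has 31).
Jan 25, 2048 → Feb 25, 2048: 31 days (January has 31).
Feb 25, 2048 → Mar 12, 2048: 16 days.
Total: 169 days.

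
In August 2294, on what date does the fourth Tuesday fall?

August 1, 2294 is a Wednesday.
The first Tuesday is therefore August 7 (6 days later).
The fourth Tuesday is 7 + 3×7 = August 28.

August 28, 2294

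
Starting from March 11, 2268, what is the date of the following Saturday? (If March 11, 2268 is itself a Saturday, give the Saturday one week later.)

March 14, 2268

Mar 11, 2268 is a Wednesday.
From Wednesday to the next Saturday is 3 days.
Mar 11, 2268 + 3 = Mar 14, 2268.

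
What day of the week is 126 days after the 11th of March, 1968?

Monday

First find the weekday of Mar 11, 1968. Doomsday rule: the anchor day for the 1900s is Wednesday. For year 68: 68÷12 = 5 r 8, and 8÷4 = 2, so 5+8+2 = 15.
Wednesday + 15 ≡ Thursday — that's 1968's doomsday.
In March the doomsday date is Mar 14.
Mar 11 is 3 days before Mar 14; 3 mod 7 = 3, so Thursday − 3 = Monday.
126 mod 7 = 0, so 126 days after a Monday is Monday + 0 = Monday.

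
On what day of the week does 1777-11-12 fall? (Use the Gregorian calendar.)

Doomsday rule: the anchor day for the 1700s is Sunday. For year 77: 77÷12 = 6 r 5, and 5÷4 = 1, so 6+5+1 = 12.
Sunday + 12 ≡ Friday — that's 1777's doomsday.
In November the doomsday date is Nov 7.
Nov 12 is 5 days after Nov 7; 5 mod 7 = 5, so Friday + 5 = Wednesday.

Wednesday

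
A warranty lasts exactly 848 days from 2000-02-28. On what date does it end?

+366 (one year; includes Feb 29, 2000) → Feb 28, 2001 (482 left).
+365 (one year) → Feb 28, 2002 (117 left).
Feb has 28 days: +1 → Mar 1, 2002 (116 left).
Mar has 31 days: +31 → Apr 1, 2002 (85 left).
Apr has 30 days: +30 → May 1, 2002 (55 left).
May has 31 days: +31 → Jun 1, 2002 (24 left).
+24 → Jun 25, 2002.

June 25, 2002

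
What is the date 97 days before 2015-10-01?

June 26, 2015

−1 → Sep 30, 2015 (end of Sep, 30 days; 96 left).
−30 → Aug 31, 2015 (end of Aug, 31 days; 66 left).
−31 → Jul 31, 2015 (end of Jul, 31 days; 35 left).
−31 → Jun 30, 2015 (end of Jun, 30 days; 4 left).
−4 → Jun 26, 2015.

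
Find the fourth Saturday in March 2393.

March 1, 2393 is a Monday.
The first Saturday is therefore March 6 (5 days later).
The fourth Saturday is 6 + 3×7 = March 27.

March 27, 2393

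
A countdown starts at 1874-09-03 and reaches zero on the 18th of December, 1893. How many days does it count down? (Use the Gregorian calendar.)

7046

Sep 3, 1874 → Sep 3, 1875: 365 days.
Sep 3, 1875 → Sep 3, 1876: 366 days (Feb 29, 1876 is in that span).
Sep 3, 1876 → Sep 3, 1877: 365 days.
Sep 3, 1877 → Sep 3, 1878: 365 days.
Sep 3, 1878 → Sep 3, 1879: 365 days.
Sep 3, 1879 → Sep 3, 1880: 366 days (Feb 29, 1880 is in that span).
Sep 3, 1880 → Sep 3, 1881: 365 days.
Sep 3, 1881 → Sep 3, 1882: 365 days.
Sep 3, 1882 → Sep 3, 1883: 365 days.
Sep 3, 1883 → Sep 3, 1884: 366 days (Feb 29, 1884 is in that span).
Sep 3, 1884 → Sep 3, 1885: 365 days.
Sep 3, 1885 → Sep 3, 1886: 365 days.
Sep 3, 1886 → Sep 3, 1887: 365 days.
Sep 3, 1887 → Sep 3, 1888: 366 days (Feb 29, 1888 is in that span).
Sep 3, 1888 → Sep 3, 1889: 365 days.
Sep 3, 1889 → Sep 3, 1890: 365 days.
Sep 3, 1890 → Sep 3, 1891: 365 days.
Sep 3, 1891 → Sep 3, 1892: 366 days (Feb 29, 1892 is in that span).
Sep 3, 1892 → Sep 3, 1893: 365 days.
Sep 3, 1893 → Oct 3, 1893: 30 days (September has 30).
Oct 3, 1893 → Nov 3, 1893: 31 days (October has 31).
Nov 3, 1893 → Dec 3, 1893: 30 days (November has 30).
Dec 3, 1893 → Dec 18, 1893: 15 days.
Total: 7046 days.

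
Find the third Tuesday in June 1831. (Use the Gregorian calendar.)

June 1, 1831 is a Wednesday.
The first Tuesday is therefore June 7 (6 days later).
The third Tuesday is 7 + 2×7 = June 21.

June 21, 1831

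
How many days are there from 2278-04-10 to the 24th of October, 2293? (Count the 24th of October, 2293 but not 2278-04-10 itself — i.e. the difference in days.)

Apr 10, 2278 → Apr 10, 2279: 365 days.
Apr 10, 2279 → Apr 10, 2280: 366 days (Feb 29, 2280 is in that span).
Apr 10, 2280 → Apr 10, 2281: 365 days.
Apr 10, 2281 → Apr 10, 2282: 365 days.
Apr 10, 2282 → Apr 10, 2283: 365 days.
Apr 10, 2283 → Apr 10, 2284: 366 days (Feb 29, 2284 is in that span).
Apr 10, 2284 → Apr 10, 2285: 365 days.
Apr 10, 2285 → Apr 10, 2286: 365 days.
Apr 10, 2286 → Apr 10, 2287: 365 days.
Apr 10, 2287 → Apr 10, 2288: 366 days (Feb 29, 2288 is in that span).
Apr 10, 2288 → Apr 10, 2289: 365 days.
Apr 10, 2289 → Apr 10, 2290: 365 days.
Apr 10, 2290 → Apr 10, 2291: 365 days.
Apr 10, 2291 → Apr 10, 2292: 366 days (Feb 29, 2292 is in that span).
Apr 10, 2292 → Apr 10, 2293: 365 days.
Apr 10, 2293 → May 10, 2293: 30 days (April has 30).
May 10, 2293 → Jun 10, 2293: 31 days (May has 31).
Jun 10, 2293 → Jul 10, 2293: 30 days (June has 30).
Jul 10, 2293 → Aug 10, 2293: 31 days (July has 31).
Aug 10, 2293 → Sep 10, 2293: 31 days (August has 31).
Sep 10, 2293 → Oct 10, 2293: 30 days (September has 30).
Oct 10, 2293 → Oct 24, 2293: 14 days.
Total: 5676 days.

5676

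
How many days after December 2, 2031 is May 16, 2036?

1627

Dec 2, 2031 → Dec 2, 2032: 366 days (Feb 29, 2032 is in that span).
Dec 2, 2032 → Dec 2, 2033: 365 days.
Dec 2, 2033 → Dec 2, 2034: 365 days.
Dec 2, 2034 → Dec 2, 2035: 365 days.
Dec 2, 2035 → Jan 2, 2036: 31 days (December has 31).
Jan 2, 2036 → Feb 2, 2036: 31 days (January has 31).
Feb 2, 2036 → Mar 2, 2036: 29 days (February has 29).
Mar 2, 2036 → Apr 2, 2036: 31 days (March has 31).
Apr 2, 2036 → May 2, 2036: 30 days (April has 30).
May 2, 2036 → May 16, 2036: 14 days.
Total: 1627 days.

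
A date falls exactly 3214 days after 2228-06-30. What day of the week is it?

Tuesday

First find the weekday of Jun 30, 2228. Doomsday rule: the anchor day for the 2200s is Friday. For year 28: 28÷12 = 2 r 4, and 4÷4 = 1, so 2+4+1 = 7.
Friday + 7 ≡ Friday — that's 2228's doomsday.
In June the doomsday date is Jun 6.
Jun 30 is 24 days after Jun 6; 24 mod 7 = 3, so Friday + 3 = Monday.
3214 mod 7 = 1, so 3214 days after a Monday is Monday + 1 = Tuesday.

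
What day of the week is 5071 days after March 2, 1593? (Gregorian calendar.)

Friday

First find the weekday of Mar 2, 1593. Doomsday rule: the anchor day for the 1500s is Wednesday. For year 93: 93÷12 = 7 r 9, and 9÷4 = 2, so 7+9+2 = 18.
Wednesday + 18 ≡ Sunday — that's 1593's doomsday.
In March the doomsday date is Mar 14.
Mar 2 is 12 days before Mar 14; 12 mod 7 = 5, so Sunday − 5 = Tuesday.
5071 mod 7 = 3, so 5071 days after a Tuesday is Tuesday + 3 = Friday.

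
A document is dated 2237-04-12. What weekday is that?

Wednesday

Doomsday rule: the anchor day for the 2200s is Friday. For year 37: 37÷12 = 3 r 1, and 1÷4 = 0, so 3+1+0 = 4.
Friday + 4 ≡ Tuesday — that's 2237's doomsday.
In April the doomsday date is Apr 4.
Apr 12 is 8 days after Apr 4; 8 mod 7 = 1, so Tuesday + 1 = Wednesday.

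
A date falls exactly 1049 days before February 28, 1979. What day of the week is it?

First find the weekday of Feb 28, 1979. Doomsday rule: the anchor day for the 1900s is Wednesday. For year 79: 79÷12 = 6 r 7, and 7÷4 = 1, so 6+7+1 = 14.
Wednesday + 14 ≡ Wednesday — that's 1979's doomsday.
In February the doomsday date is Feb 28 (1979 is not a leap year).
Feb 28 is the doomsday itself: Wednesday.
1049 mod 7 = 6, so 1049 days before a Wednesday is Wednesday − 6 = Thursday.

Thursday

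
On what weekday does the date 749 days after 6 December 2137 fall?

First find the weekday of Dec 6, 2137. Doomsday rule: the anchor day for the 2100s is Sunday. For year 37: 37÷12 = 3 r 1, and 1÷4 = 0, so 3+1+0 = 4.
Sunday + 4 ≡ Thursday — that's 2137's doomsday.
In December the doomsday date is Dec 12.
Dec 6 is 6 days before Dec 12; 6 mod 7 = 6, so Thursday − 6 = Friday.
749 mod 7 = 0, so 749 days after a Friday is Friday + 0 = Friday.

Friday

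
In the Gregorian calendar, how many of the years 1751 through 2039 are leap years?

Multiples of 4 in [1751,2039]: 72.
Of those, multiples of 100: 3 (not leap unless ÷400).
Multiples of 400: 1.
Leap years = 72 − 3 + 1 = 70.

70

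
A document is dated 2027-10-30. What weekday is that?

Saturday

January 1, 2027 is a Friday.
Jan 1, 2027 → Feb 1, 2027: 31 days (January has 31).
Feb 1, 2027 → Mar 1, 2027: 28 days (February has 28).
Mar 1, 2027 → Apr 1, 2027: 31 days (March has 31).
Apr 1, 2027 → May 1, 2027: 30 days (April has 30).
May 1, 2027 → Jun 1, 2027: 31 days (May has 31).
Jun 1, 2027 → Jul 1, 2027: 30 days (June has 30).
Jul 1, 2027 → Aug 1, 2027: 31 days (July has 31).
Aug 1, 2027 → Sep 1, 2027: 31 days (August has 31).
Sep 1, 2027 → Oct 1, 2027: 30 days (September has 30).
Oct 1, 2027 → Oct 30, 2027: 29 days.
Total: 302 days.
302 mod 7 = 1, so Friday + 1 = Saturday.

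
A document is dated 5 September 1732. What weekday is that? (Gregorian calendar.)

Doomsday rule: the anchor day for the 1700s is Sunday. For year 32: 32÷12 = 2 r 8, and 8÷4 = 2, so 2+8+2 = 12.
Sunday + 12 ≡ Friday — that's 1732's doomsday.
In September the doomsday date is Sep 5.
Sep 5 is the doomsday itself: Friday.

Friday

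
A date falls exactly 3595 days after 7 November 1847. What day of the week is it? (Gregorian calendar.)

Thursday

Nov 7, 1847 is a Sunday.
3595 mod 7 = 4, so 3595 days after a Sunday is Sunday + 4 = Thursday.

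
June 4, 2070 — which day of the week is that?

Wednesday

January 1, 2070 is a Wednesday.
Jan 1, 2070 → Feb 1, 2070: 31 days (January has 31).
Feb 1, 2070 → Mar 1, 2070: 28 days (February has 28).
Mar 1, 2070 → Apr 1, 2070: 31 days (March has 31).
Apr 1, 2070 → May 1, 2070: 30 days (April has 30).
May 1, 2070 → Jun 1, 2070: 31 days (May has 31).
Jun 1, 2070 → Jun 4, 2070: 3 days.
Total: 154 days.
154 mod 7 = 0, so Wednesday + 0 = Wednesday.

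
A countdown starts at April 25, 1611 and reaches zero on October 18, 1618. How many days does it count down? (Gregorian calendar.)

Apr 25, 1611 → Apr 25, 1612: 366 days (Feb 29, 1612 is in that span).
Apr 25, 1612 → Apr 25, 1613: 365 days.
Apr 25, 1613 → Apr 25, 1614: 365 days.
Apr 25, 1614 → Apr 25, 1615: 365 days.
Apr 25, 1615 → Apr 25, 1616: 366 days (Feb 29, 1616 is in that span).
Apr 25, 1616 → Apr 25, 1617: 365 days.
Apr 25, 1617 → Apr 25, 1618: 365 days.
Apr 25, 1618 → May 25, 1618: 30 days (April has 30).
May 25, 1618 → Jun 25, 1618: 31 days (May has 31).
Jun 25, 1618 → Jul 25, 1618: 30 days (June has 30).
Jul 25, 1618 → Aug 25, 1618: 31 days (July has 31).
Aug 25, 1618 → Sep 25, 1618: 31 days (August has 31).
Sep 25, 1618 → Oct 18, 1618: 23 days.
Total: 2733 days.

2733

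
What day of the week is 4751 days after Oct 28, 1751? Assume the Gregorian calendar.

Tuesday

First find the weekday of Oct 28, 1751. Doomsday rule: the anchor day for the 1700s is Sunday. For year 51: 51÷12 = 4 r 3, and 3÷4 = 0, so 4+3+0 = 7.
Sunday + 7 ≡ Sunday — that's 1751's doomsday.
In October the doomsday date is Oct 10.
Oct 28 is 18 days after Oct 10; 18 mod 7 = 4, so Sunday + 4 = Thursday.
4751 mod 7 = 5, so 4751 days after a Thursday is Thursday + 5 = Tuesday.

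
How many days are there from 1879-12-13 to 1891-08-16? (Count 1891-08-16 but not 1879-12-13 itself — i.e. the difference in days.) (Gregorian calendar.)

4264

Dec 13, 1879 → Dec 13, 1880: 366 days (Feb 29, 1880 is in that span).
Dec 13, 1880 → Dec 13, 1881: 365 days.
Dec 13, 1881 → Dec 13, 1882: 365 days.
Dec 13, 1882 → Dec 13, 1883: 365 days.
Dec 13, 1883 → Dec 13, 1884: 366 days (Feb 29, 1884 is in that span).
Dec 13, 1884 → Dec 13, 1885: 365 days.
Dec 13, 1885 → Dec 13, 1886: 365 days.
Dec 13, 1886 → Dec 13, 1887: 365 days.
Dec 13, 1887 → Dec 13, 1888: 366 days (Feb 29, 1888 is in that span).
Dec 13, 1888 → Dec 13, 1889: 365 days.
Dec 13, 1889 → Dec 13, 1890: 365 days.
Dec 13, 1890 → Jan 13, 1891: 31 days (December has 31).
Jan 13, 1891 → Feb 13, 1891: 31 days (January has 31).
Feb 13, 1891 → Mar 13, 1891: 28 days (February has 28).
Mar 13, 1891 → Apr 13, 1891: 31 days (March has 31).
Apr 13, 1891 → May 13, 1891: 30 days (April has 30).
May 13, 1891 → Jun 13, 1891: 31 days (May has 31).
Jun 13, 1891 → Jul 13, 1891: 30 days (June has 30).
Jul 13, 1891 → Aug 13, 1891: 31 days (July has 31).
Aug 13, 1891 → Aug 16, 1891: 3 days.
Total: 4264 days.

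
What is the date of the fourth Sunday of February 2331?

February 1, 2331 is a Sunday.
The first Sunday is therefore February 1 (same day).
The fourth Sunday is 1 + 3×7 = February 22.

February 22, 2331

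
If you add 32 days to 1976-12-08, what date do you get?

January 9, 1977

Dec has 31 days: +24 → Jan 1, 1977 (8 left).
+8 → Jan 9, 1977.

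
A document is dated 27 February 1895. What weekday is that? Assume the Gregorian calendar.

Doomsday rule: the anchor day for the 1800s is Friday. For year 95: 95÷12 = 7 r 11, and 11÷4 = 2, so 7+11+2 = 20.
Friday + 20 ≡ Thursday — that's 1895's doomsday.
In February the doomsday date is Feb 28 (1895 is not a leap year).
Feb 27 is 1 day before Feb 28; 1 mod 7 = 1, so Thursday − 1 = Wednesday.

Wednesday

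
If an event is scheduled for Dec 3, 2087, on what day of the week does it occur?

Doomsday rule: the anchor day for the 2000s is Tuesday. For year 87: 87÷12 = 7 r 3, and 3÷4 = 0, so 7+3+0 = 10.
Tuesday + 10 ≡ Friday — that's 2087's doomsday.
In December the doomsday date is Dec 12.
Dec 3 is 9 days before Dec 12; 9 mod 7 = 2, so Friday − 2 = Wednesday.

Wednesday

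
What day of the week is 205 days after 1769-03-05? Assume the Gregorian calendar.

First find the weekday of Mar 5, 1769. Doomsday rule: the anchor day for the 1700s is Sunday. For year 69: 69÷12 = 5 r 9, and 9÷4 = 2, so 5+9+2 = 16.
Sunday + 16 ≡ Tuesday — that's 1769's doomsday.
In March the doomsday date is Mar 14.
Mar 5 is 9 days before Mar 14; 9 mod 7 = 2, so Tuesday − 2 = Sunday.
205 mod 7 = 2, so 205 days after a Sunday is Sunday + 2 = Tuesday.

Tuesday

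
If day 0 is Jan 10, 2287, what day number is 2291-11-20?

1775

Jan 10, 2287 → Jan 10, 2288: 365 days.
Jan 10, 2288 → Jan 10, 2289: 366 days (Feb 29, 2288 is in that span).
Jan 10, 2289 → Jan 10, 2290: 365 days.
Jan 10, 2290 → Jan 10, 2291: 365 days.
Jan 10, 2291 → Feb 10, 2291: 31 days (January has 31).
Feb 10, 2291 → Mar 10, 2291: 28 days (February has 28).
Mar 10, 2291 → Apr 10, 2291: 31 days (March has 31).
Apr 10, 2291 → May 10, 2291: 30 days (April has 30).
May 10, 2291 → Jun 10, 2291: 31 days (May has 31).
Jun 10, 2291 → Jul 10, 2291: 30 days (June has 30).
Jul 10, 2291 → Aug 10, 2291: 31 days (July has 31).
Aug 10, 2291 → Sep 10, 2291: 31 days (August has 31).
Sep 10, 2291 → Oct 10, 2291: 30 days (September has 30).
Oct 10, 2291 → Nov 10, 2291: 31 days (October has 31).
Nov 10, 2291 → Nov 20, 2291: 10 days.
Total: 1775 days.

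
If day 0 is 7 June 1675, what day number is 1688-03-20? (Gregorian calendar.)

4670

Jun 7, 1675 → Jun 7, 1676: 366 days (Feb 29, 1676 is in that span).
Jun 7, 1676 → Jun 7, 1677: 365 days.
Jun 7, 1677 → Jun 7, 1678: 365 days.
Jun 7, 1678 → Jun 7, 1679: 365 days.
Jun 7, 1679 → Jun 7, 1680: 366 days (Feb 29, 1680 is in that span).
Jun 7, 1680 → Jun 7, 1681: 365 days.
Jun 7, 1681 → Jun 7, 1682: 365 days.
Jun 7, 1682 → Jun 7, 1683: 365 days.
Jun 7, 1683 → Jun 7, 1684: 366 days (Feb 29, 1684 is in that span).
Jun 7, 1684 → Jun 7, 1685: 365 days.
Jun 7, 1685 → Jun 7, 1686: 365 days.
Jun 7, 1686 → Jun 7, 1687: 365 days.
Jun 7, 1687 → Jul 7, 1687: 30 days (June has 30).
Jul 7, 1687 → Aug 7, 1687: 31 days (July has 31).
Aug 7, 1687 → Sep 7, 1687: 31 days (August has 31).
Sep 7, 1687 → Oct 7, 1687: 30 days (September has 30).
Oct 7, 1687 → Nov 7, 1687: 31 days (October has 31).
Nov 7, 1687 → Dec 7, 1687: 30 days (November has 30).
Dec 7, 1687 → Jan 7, 1688: 31 days (December has 31).
Jan 7, 1688 → Feb 7, 1688: 31 days (January has 31).
Feb 7, 1688 → Mar 7, 1688: 29 days (February has 29).
Mar 7, 1688 → Mar 20, 1688: 13 days.
Total: 4670 days.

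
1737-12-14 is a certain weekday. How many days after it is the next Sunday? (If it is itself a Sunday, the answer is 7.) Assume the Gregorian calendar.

1

Dec 14, 1737 is a Saturday.
From Saturday to the next Sunday is 1 day.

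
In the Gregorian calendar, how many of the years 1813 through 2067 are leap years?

62

Multiples of 4 in [1813,2067]: 63.
Of those, multiples of 100: 2 (not leap unless ÷400).
Multiples of 400: 1.
Leap years = 63 − 2 + 1 = 62.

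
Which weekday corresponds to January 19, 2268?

Doomsday rule: the anchor day for the 2200s is Friday. For year 68: 68÷12 = 5 r 8, and 8÷4 = 2, so 5+8+2 = 15.
Friday + 15 ≡ Saturday — that's 2268's doomsday.
In January the doomsday date is Jan 4 (2268 is a leap year (divisible by 4)).
Jan 19 is 15 days after Jan 4; 15 mod 7 = 1, so Saturday + 1 = Sunday.

Sunday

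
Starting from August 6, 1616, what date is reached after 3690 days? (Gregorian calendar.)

+365 (one year) → Aug 6, 1617 (3325 left).
+365 (one year) → Aug 6, 1618 (2960 left).
+365 (one year) → Aug 6, 1619 (2595 left).
+366 (one year; includes Feb 29, 1620) → Aug 6, 1620 (2229 left).
+365 (one year) → Aug 6, 1621 (1864 left).
+365 (one year) → Aug 6, 1622 (1499 left).
+365 (one year) → Aug 6, 1623 (1134 left).
+366 (one year; includes Feb 29, 1624) → Aug 6, 1624 (768 left).
+365 (one year) → Aug 6, 1625 (403 left).
+365 (one year) → Aug 6, 1626 (38 left).
Aug has 31 days: +26 → Sep 1, 1626 (12 left).
+12 → Sep 13, 1626.

September 13, 1626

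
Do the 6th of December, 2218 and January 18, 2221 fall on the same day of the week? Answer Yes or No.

No

From Dec 6, 2218 to Jan 18, 2221 is 774 days.
774 mod 7 = 4, so they are different weekdays.
(Dec 6, 2218 is a Sunday; Jan 18, 2221 is a Thursday.)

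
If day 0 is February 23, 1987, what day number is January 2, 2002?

5427

Feb 23, 1987 → Feb 23, 1988: 365 days.
Feb 23, 1988 → Feb 23, 1989: 366 days (Feb 29, 1988 is in that span).
Feb 23, 1989 → Feb 23, 1990: 365 days.
Feb 23, 1990 → Feb 23, 1991: 365 days.
Feb 23, 1991 → Feb 23, 1992: 365 days.
Feb 23, 1992 → Feb 23, 1993: 366 days (Feb 29, 1992 is in that span).
Feb 23, 1993 → Feb 23, 1994: 365 days.
Feb 23, 1994 → Feb 23, 1995: 365 days.
Feb 23, 1995 → Feb 23, 1996: 365 days.
Feb 23, 1996 → Feb 23, 1997: 366 days (Feb 29, 1996 is in that span).
Feb 23, 1997 → Feb 23, 1998: 365 days.
Feb 23, 1998 → Feb 23, 1999: 365 days.
Feb 23, 1999 → Feb 23, 2000: 365 days.
Feb 23, 2000 → Feb 23, 2001: 366 days (Feb 29, 2000 is in that span).
Feb 23, 2001 → Mar 23, 2001: 28 days (February has 28).
Mar 23, 2001 → Apr 23, 2001: 31 days (March has 31).
Apr 23, 2001 → May 23, 2001: 30 days (April has 30).
May 23, 2001 → Jun 23, 2001: 31 days (May has 31).
Jun 23, 2001 → Jul 23, 2001: 30 days (June has 30).
Jul 23, 2001 → Aug 23, 2001: 31 days (July has 31).
Aug 23, 2001 → Sep 23, 2001: 31 days (August has 31).
Sep 23, 2001 → Oct 23, 2001: 30 days (September has 30).
Oct 23, 2001 → Nov 23, 2001: 31 days (October has 31).
Nov 23, 2001 → Dec 23, 2001: 30 days (November has 30).
Dec 23, 2001 → Jan 2, 2002: 10 days.
Total: 5427 days.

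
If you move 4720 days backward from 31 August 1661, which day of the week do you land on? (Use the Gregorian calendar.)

Aug 31, 1661 is a Wednesday.
4720 mod 7 = 2, so 4720 days before a Wednesday is Wednesday − 2 = Monday.

Monday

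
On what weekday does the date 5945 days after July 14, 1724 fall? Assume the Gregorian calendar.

Jul 14, 1724 is a Friday.
5945 mod 7 = 2, so 5945 days after a Friday is Friday + 2 = Sunday.

Sunday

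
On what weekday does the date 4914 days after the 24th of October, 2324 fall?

First find the weekday of Oct 24, 2324. Doomsday rule: the anchor day for the 2300s is Wednesday. For year 24: 24÷12 = 2 r 0, and 0÷4 = 0, so 2+0+0 = 2.
Wednesday + 2 ≡ Friday — that's 2324's doomsday.
In October the doomsday date is Oct 10.
Oct 24 is 14 days after Oct 10; 14 mod 7 = 0, so Friday + 0 = Friday.
4914 mod 7 = 0, so 4914 days after a Friday is Friday + 0 = Friday.

Friday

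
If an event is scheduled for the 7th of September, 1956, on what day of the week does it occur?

Friday

January 1, 1956 is a Sunday.
Jan 1, 1956 → Feb 1, 1956: 31 days (January has 31).
Feb 1, 1956 → Mar 1, 1956: 29 days (February has 29).
Mar 1, 1956 → Apr 1, 1956: 31 days (March has 31).
Apr 1, 1956 → May 1, 1956: 30 days (April has 30).
May 1, 1956 → Jun 1, 1956: 31 days (May has 31).
Jun 1, 1956 → Jul 1, 1956: 30 days (June has 30).
Jul 1, 1956 → Aug 1, 1956: 31 days (July has 31).
Aug 1, 1956 → Sep 1, 1956: 31 days (August has 31).
Sep 1, 1956 → Sep 7, 1956: 6 days.
Total: 250 days.
250 mod 7 = 5, so Sunday + 5 = Friday.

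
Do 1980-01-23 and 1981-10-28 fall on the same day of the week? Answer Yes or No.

From Jan 23, 1980 to Oct 28, 1981 is 644 days.
644 mod 7 = 0, so they are the same weekday.
(Jan 23, 1980 is a Wednesday; Oct 28, 1981 is a Wednesday.)

Yes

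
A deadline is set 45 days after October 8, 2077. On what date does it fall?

Oct has 31 days: +24 → Nov 1, 2077 (21 left).
+21 → Nov 22, 2077.

November 22, 2077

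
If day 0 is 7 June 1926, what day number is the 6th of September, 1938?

Jun 7, 1926 → Jun 7, 1927: 365 days.
Jun 7, 1927 → Jun 7, 1928: 366 days (Feb 29, 1928 is in that span).
Jun 7, 1928 → Jun 7, 1929: 365 days.
Jun 7, 1929 → Jun 7, 1930: 365 days.
Jun 7, 1930 → Jun 7, 1931: 365 days.
Jun 7, 1931 → Jun 7, 1932: 366 days (Feb 29, 1932 is in that span).
Jun 7, 1932 → Jun 7, 1933: 365 days.
Jun 7, 1933 → Jun 7, 1934: 365 days.
Jun 7, 1934 → Jun 7, 1935: 365 days.
Jun 7, 1935 → Jun 7, 1936: 366 days (Feb 29, 1936 is in that span).
Jun 7, 1936 → Jun 7, 1937: 365 days.
Jun 7, 1937 → Jun 7, 1938: 365 days.
Jun 7, 1938 → Jul 7, 1938: 30 days (June has 30).
Jul 7, 1938 → Aug 7, 1938: 31 days (July has 31).
Aug 7, 1938 → Sep 6, 1938: 30 days.
Total: 4474 days.

4474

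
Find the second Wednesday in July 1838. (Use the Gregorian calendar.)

July 11, 1838

July 1, 1838 is a Sunday.
The first Wednesday is therefore July 4 (3 days later).
The second Wednesday is 4 + 1×7 = July 11.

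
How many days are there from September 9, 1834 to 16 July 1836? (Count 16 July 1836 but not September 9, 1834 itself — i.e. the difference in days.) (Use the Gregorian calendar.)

Sep 9, 1834 → Sep 9, 1835: 365 days.
Sep 9, 1835 → Oct 9, 1835: 30 days (September has 30).
Oct 9, 1835 → Nov 9, 1835: 31 days (October has 31).
Nov 9, 1835 → Dec 9, 1835: 30 days (November has 30).
Dec 9, 1835 → Jan 9, 1836: 31 days (December has 31).
Jan 9, 1836 → Feb 9, 1836: 31 days (January has 31).
Feb 9, 1836 → Mar 9, 1836: 29 days (February has 29).
Mar 9, 1836 → Apr 9, 1836: 31 days (March has 31).
Apr 9, 1836 → May 9, 1836: 30 days (April has 30).
May 9, 1836 → Jun 9, 1836: 31 days (May has 31).
Jun 9, 1836 → Jul 9, 1836: 30 days (June has 30).
Jul 9, 1836 → Jul 16, 1836: 7 days.
Total: 676 days.

676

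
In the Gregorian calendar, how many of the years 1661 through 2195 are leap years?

129

Multiples of 4 in [1661,2195]: 133.
Of those, multiples of 100: 5 (not leap unless ÷400).
Multiples of 400: 1.
Leap years = 133 − 5 + 1 = 129.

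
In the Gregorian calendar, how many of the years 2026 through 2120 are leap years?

Multiples of 4 in [2026,2120]: 24.
Of those, multiples of 100: 1 (not leap unless ÷400).
Multiples of 400: 0.
Leap years = 24 − 1 + 0 = 23.

23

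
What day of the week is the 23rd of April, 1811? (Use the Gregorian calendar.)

Tuesday

Doomsday rule: the anchor day for the 1800s is Friday. For year 11: 11÷12 = 0 r 11, and 11÷4 = 2, so 0+11+2 = 13.
Friday + 13 ≡ Thursday — that's 1811's doomsday.
In April the doomsday date is Apr 4.
Apr 23 is 19 days after Apr 4; 19 mod 7 = 5, so Thursday + 5 = Tuesday.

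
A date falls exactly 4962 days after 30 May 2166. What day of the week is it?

Thursday

First find the weekday of May 30, 2166. Doomsday rule: the anchor day for the 2100s is Sunday. For year 66: 66÷12 = 5 r 6, and 6÷4 = 1, so 5+6+1 = 12.
Sunday + 12 ≡ Friday — that's 2166's doomsday.
In May the doomsday date is May 9.
May 30 is 21 days after May 9; 21 mod 7 = 0, so Friday + 0 = Friday.
4962 mod 7 = 6, so 4962 days after a Friday is Friday + 6 = Thursday.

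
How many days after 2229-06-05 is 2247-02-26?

6475

Jun 5, 2229 → Jun 5, 2230: 365 days.
Jun 5, 2230 → Jun 5, 2231: 365 days.
Jun 5, 2231 → Jun 5, 2232: 366 days (Feb 29, 2232 is in that span).
Jun 5, 2232 → Jun 5, 2233: 365 days.
Jun 5, 2233 → Jun 5, 2234: 365 days.
Jun 5, 2234 → Jun 5, 2235: 365 days.
Jun 5, 2235 → Jun 5, 2236: 366 days (Feb 29, 2236 is in that span).
Jun 5, 2236 → Jun 5, 2237: 365 days.
Jun 5, 2237 → Jun 5, 2238: 365 days.
Jun 5, 2238 → Jun 5, 2239: 365 days.
Jun 5, 2239 → Jun 5, 2240: 366 days (Feb 29, 2240 is in that span).
Jun 5, 2240 → Jun 5, 2241: 365 days.
Jun 5, 2241 → Jun 5, 2242: 365 days.
Jun 5, 2242 → Jun 5, 2243: 365 days.
Jun 5, 2243 → Jun 5, 2244: 366 days (Feb 29, 2244 is in that span).
Jun 5, 2244 → Jun 5, 2245: 365 days.
Jun 5, 2245 → Jun 5, 2246: 365 days.
Jun 5, 2246 → Jul 5, 2246: 30 days (June has 30).
Jul 5, 2246 → Aug 5, 2246: 31 days (July has 31).
Aug 5, 2246 → Sep 5, 2246: 31 days (August has 31).
Sep 5, 2246 → Oct 5, 2246: 30 days (September has 30).
Oct 5, 2246 → Nov 5, 2246: 31 days (October has 31).
Nov 5, 2246 → Dec 5, 2246: 30 days (November has 30).
Dec 5, 2246 → Jan 5, 2247: 31 days (December has 31).
Jan 5, 2247 → Feb 5, 2247: 31 days (January has 31).
Feb 5, 2247 → Feb 26, 2247: 21 days.
Total: 6475 days.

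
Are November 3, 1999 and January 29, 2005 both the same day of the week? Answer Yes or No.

From Nov 3, 1999 to Jan 29, 2005 is 1914 days.
1914 mod 7 = 3, so they are different weekdays.
(Nov 3, 1999 is a Wednesday; Jan 29, 2005 is a Saturday.)

No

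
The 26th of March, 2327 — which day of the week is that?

Doomsday rule: the anchor day for the 2300s is Wednesday. For year 27: 27÷12 = 2 r 3, and 3÷4 = 0, so 2+3+0 = 5.
Wednesday + 5 ≡ Monday — that's 2327's doomsday.
In March the doomsday date is Mar 14.
Mar 26 is 12 days after Mar 14; 12 mod 7 = 5, so Monday + 5 = Saturday.

Saturday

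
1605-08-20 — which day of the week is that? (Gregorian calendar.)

Saturday

Doomsday rule: the anchor day for the 1600s is Tuesday. For year 05: 5÷12 = 0 r 5, and 5÷4 = 1, so 0+5+1 = 6.
Tuesday + 6 ≡ Monday — that's 1605's doomsday.
In August the doomsday date is Aug 8.
Aug 20 is 12 days after Aug 8; 12 mod 7 = 5, so Monday + 5 = Saturday.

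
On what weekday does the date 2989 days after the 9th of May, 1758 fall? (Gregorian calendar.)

Tuesday

May 9, 1758 is a Tuesday.
2989 mod 7 = 0, so 2989 days after a Tuesday is Tuesday + 0 = Tuesday.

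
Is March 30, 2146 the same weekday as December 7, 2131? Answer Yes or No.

From Dec 7, 2131 to Mar 30, 2146 is 5227 days.
5227 mod 7 = 5, so they are different weekdays.
(Dec 7, 2131 is a Friday; Mar 30, 2146 is a Wednesday.)

No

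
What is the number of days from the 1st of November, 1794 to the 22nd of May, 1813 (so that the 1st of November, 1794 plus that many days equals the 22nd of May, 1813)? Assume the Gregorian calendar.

Nov 1, 1794 → Nov 1, 1795: 365 days.
Nov 1, 1795 → Nov 1, 1796: 366 days (Feb 29, 1796 is in that span).
Nov 1, 1796 → Nov 1, 1797: 365 days.
Nov 1, 1797 → Nov 1, 1798: 365 days.
Nov 1, 1798 → Nov 1, 1799: 365 days.
Nov 1, 1799 → Nov 1, 1800: 365 days.
Nov 1, 1800 → Nov 1, 1801: 365 days.
Nov 1, 1801 → Nov 1, 1802: 365 days.
Nov 1, 1802 → Nov 1, 1803: 365 days.
Nov 1, 1803 → Nov 1, 1804: 366 days (Feb 29, 1804 is in that span).
Nov 1, 1804 → Nov 1, 1805: 365 days.
Nov 1, 1805 → Nov 1, 1806: 365 days.
Nov 1, 1806 → Nov 1, 1807: 365 days.
Nov 1, 1807 → Nov 1, 1808: 366 days (Feb 29, 1808 is in that span).
Nov 1, 1808 → Nov 1, 1809: 365 days.
Nov 1, 1809 → Nov 1, 1810: 365 days.
Nov 1, 1810 → Nov 1, 1811: 365 days.
Nov 1, 1811 → Nov 1, 1812: 366 days (Feb 29, 1812 is in that span).
Nov 1, 1812 → Dec 1, 1812: 30 days (November has 30).
Dec 1, 1812 → Jan 1, 1813: 31 days (December has 31).
Jan 1, 1813 → Feb 1, 1813: 31 days (January has 31).
Feb 1, 1813 → Mar 1, 1813: 28 days (February has 28).
Mar 1, 1813 → Apr 1, 1813: 31 days (March has 31).
Apr 1, 1813 → May 1, 1813: 30 days (April has 30).
May 1, 1813 → May 22, 1813: 21 days.
Total: 6776 days.

6776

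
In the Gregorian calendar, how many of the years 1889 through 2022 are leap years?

Multiples of 4 in [1889,2022]: 33.
Of those, multiples of 100: 2 (not leap unless ÷400).
Multiples of 400: 1.
Leap years = 33 − 2 + 1 = 32.

32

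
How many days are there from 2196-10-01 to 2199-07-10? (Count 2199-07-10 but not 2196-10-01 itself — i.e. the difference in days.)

1012

Oct 1, 2196 → Oct 1, 2197: 365 days.
Oct 1, 2197 → Oct 1, 2198: 365 days.
Oct 1, 2198 → Nov 1, 2198: 31 days (October has 31).
Nov 1, 2198 → Dec 1, 2198: 30 days (November has 30).
Dec 1, 2198 → Jan 1, 2199: 31 days (December has 31).
Jan 1, 2199 → Feb 1, 2199: 31 days (January has 31).
Feb 1, 2199 → Mar 1, 2199: 28 days (February has 28).
Mar 1, 2199 → Apr 1, 2199: 31 days (March has 31).
Apr 1, 2199 → May 1, 2199: 30 days (April has 30).
May 1, 2199 → Jun 1, 2199: 31 days (May has 31).
Jun 1, 2199 → Jul 1, 2199: 30 days (June has 30).
Jul 1, 2199 → Jul 10, 2199: 9 days.
Total: 1012 days.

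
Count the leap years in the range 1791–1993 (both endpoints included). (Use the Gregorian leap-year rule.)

49

Multiples of 4 in [1791,1993]: 51.
Of those, multiples of 100: 2 (not leap unless ÷400).
Multiples of 400: 0.
Leap years = 51 − 2 + 0 = 49.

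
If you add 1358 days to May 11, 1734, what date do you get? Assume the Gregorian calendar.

January 28, 1738

+365 (one year) → May 11, 1735 (993 left).
+366 (one year; includes Feb 29, 1736) → May 11, 1736 (627 left).
+365 (one year) → May 11, 1737 (262 left).
May has 31 days: +21 → Jun 1, 1737 (241 left).
Jun has 30 days: +30 → Jul 1, 1737 (211 left).
Jul has 31 days: +31 → Aug 1, 1737 (180 left).
Aug has 31 days: +31 → Sep 1, 1737 (149 left).
Sep has 30 days: +30 → Oct 1, 1737 (119 left).
Oct has 31 days: +31 → Nov 1, 1737 (88 left).
Nov has 30 days: +30 → Dec 1, 1737 (58 left).
Dec has 31 days: +31 → Jan 1, 1738 (27 left).
+27 → Jan 28, 1738.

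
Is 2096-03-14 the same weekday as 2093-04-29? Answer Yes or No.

Yes

From Apr 29, 2093 to Mar 14, 2096 is 1050 days.
1050 mod 7 = 0, so they are the same weekday.
(Apr 29, 2093 is a Wednesday; Mar 14, 2096 is a Wednesday.)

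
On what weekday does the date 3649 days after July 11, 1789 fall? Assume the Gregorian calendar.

Jul 11, 1789 is a Saturday.
3649 mod 7 = 2, so 3649 days after a Saturday is Saturday + 2 = Monday.

Monday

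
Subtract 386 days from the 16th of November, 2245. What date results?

−16 → Oct 31, 2245 (end of Oct, 31 days; 370 left).
−31 → Sep 30, 2245 (end of Sep, 30 days; 339 left).
−30 → Aug 31, 2245 (end of Aug, 31 days; 309 left).
−31 → Jul 31, 2245 (end of Jul, 31 days; 278 left).
−31 → Jun 30, 2245 (end of Jun, 30 days; 247 left).
−30 → May 31, 2245 (end of May, 31 days; 217 left).
−31 → Apr 30, 2245 (end of Apr, 30 days; 186 left).
−30 → Mar 31, 2245 (end of Mar, 31 days; 156 left).
−31 → Feb 28, 2245 (end of Feb, 28 days; 125 left).
−28 → Jan 31, 2245 (end of Jan, 31 days; 97 left).
−31 → Dec 31, 2244 (end of Dec, 31 days; 66 left).
−31 → Nov 30, 2244 (end of Nov, 30 days; 35 left).
−30 → Oct 31, 2244 (end of Oct, 31 days; 5 left).
−5 → Oct 26, 2244.

October 26, 2244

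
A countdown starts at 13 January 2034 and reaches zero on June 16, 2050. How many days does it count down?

5998

Jan 13, 2034 → Jan 13, 2035: 365 days.
Jan 13, 2035 → Jan 13, 2036: 365 days.
Jan 13, 2036 → Jan 13, 2037: 366 days (Feb 29, 2036 is in that span).
Jan 13, 2037 → Jan 13, 2038: 365 days.
Jan 13, 2038 → Jan 13, 2039: 365 days.
Jan 13, 2039 → Jan 13, 2040: 365 days.
Jan 13, 2040 → Jan 13, 2041: 366 days (Feb 29, 2040 is in that span).
Jan 13, 2041 → Jan 13, 2042: 365 days.
Jan 13, 2042 → Jan 13, 2043: 365 days.
Jan 13, 2043 → Jan 13, 2044: 365 days.
Jan 13, 2044 → Jan 13, 2045: 366 days (Feb 29, 2044 is in that span).
Jan 13, 2045 → Jan 13, 2046: 365 days.
Jan 13, 2046 → Jan 13, 2047: 365 days.
Jan 13, 2047 → Jan 13, 2048: 365 days.
Jan 13, 2048 → Jan 13, 2049: 366 days (Feb 29, 2048 is in that span).
Jan 13, 2049 → Jan 13, 2050: 365 days.
Jan 13, 2050 → Feb 13, 2050: 31 days (January has 31).
Feb 13, 2050 → Mar 13, 2050: 28 days (February has 28).
Mar 13, 2050 → Apr 13, 2050: 31 days (March has 31).
Apr 13, 2050 → May 13, 2050: 30 days (April has 30).
May 13, 2050 → Jun 13, 2050: 31 days (May has 31).
Jun 13, 2050 → Jun 16, 2050: 3 days.
Total: 5998 days.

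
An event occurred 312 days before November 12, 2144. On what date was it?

−12 → Oct 31, 2144 (end of Oct, 31 days; 300 left).
−31 → Sep 30, 2144 (end of Sep, 30 days; 269 left).
−30 → Aug 31, 2144 (end of Aug, 31 days; 239 left).
−31 → Jul 31, 2144 (end of Jul, 31 days; 208 left).
−31 → Jun 30, 2144 (end of Jun, 30 days; 177 left).
−30 → May 31, 2144 (end of May, 31 days; 147 left).
−31 → Apr 30, 2144 (end of Apr, 30 days; 116 left).
−30 → Mar 31, 2144 (end of Mar, 31 days; 86 left).
−31 → Feb 29, 2144 (end of Feb, 29 days; 55 left).
−29 → Jan 31, 2144 (end of Jan, 31 days; 26 left).
−26 → Jan 5, 2144.

January 5, 2144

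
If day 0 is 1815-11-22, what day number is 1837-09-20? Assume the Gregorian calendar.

Nov 22, 1815 → Nov 22, 1816: 366 days (Feb 29, 1816 is in that span).
Nov 22, 1816 → Nov 22, 1817: 365 days.
Nov 22, 1817 → Nov 22, 1818: 365 days.
Nov 22, 1818 → Nov 22, 1819: 365 days.
Nov 22, 1819 → Nov 22, 1820: 366 days (Feb 29, 1820 is in that span).
Nov 22, 1820 → Nov 22, 1821: 365 days.
Nov 22, 1821 → Nov 22, 1822: 365 days.
Nov 22, 1822 → Nov 22, 1823: 365 days.
Nov 22, 1823 → Nov 22, 1824: 366 days (Feb 29, 1824 is in that span).
Nov 22, 1824 → Nov 22, 1825: 365 days.
Nov 22, 1825 → Nov 22, 1826: 365 days.
Nov 22, 1826 → Nov 22, 1827: 365 days.
Nov 22, 1827 → Nov 22, 1828: 366 days (Feb 29, 1828 is in that span).
Nov 22, 1828 → Nov 22, 1829: 365 days.
Nov 22, 1829 → Nov 22, 1830: 365 days.
Nov 22, 1830 → Nov 22, 1831: 365 days.
Nov 22, 1831 → Nov 22, 1832: 366 days (Feb 29, 1832 is in that span).
Nov 22, 1832 → Nov 22, 1833: 365 days.
Nov 22, 1833 → Nov 22, 1834: 365 days.
Nov 22, 1834 → Nov 22, 1835: 365 days.
Nov 22, 1835 → Nov 22, 1836: 366 days (Feb 29, 1836 is in that span).
Nov 22, 1836 → Dec 22, 1836: 30 days (November has 30).
Dec 22, 1836 → Jan 22, 1837: 31 days (December has 31).
Jan 22, 1837 → Feb 22, 1837: 31 days (January has 31).
Feb 22, 1837 → Mar 22, 1837: 28 days (February has 28).
Mar 22, 1837 → Apr 22, 1837: 31 days (March has 31).
Apr 22, 1837 → May 22, 1837: 30 days (April has 30).
May 22, 1837 → Jun 22, 1837: 31 days (May has 31).
Jun 22, 1837 → Jul 22, 1837: 30 days (June has 30).
Jul 22, 1837 → Aug 22, 1837: 31 days (July has 31).
Aug 22, 1837 → Sep 20, 1837: 29 days.
Total: 7973 days.

7973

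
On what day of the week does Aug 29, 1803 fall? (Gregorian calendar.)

Doomsday rule: the anchor day for the 1800s is Friday. For year 03: 3÷12 = 0 r 3, and 3÷4 = 0, so 0+3+0 = 3.
Friday + 3 ≡ Monday — that's 1803's doomsday.
In August the doomsday date is Aug 8.
Aug 29 is 21 days after Aug 8; 21 mod 7 = 0, so Monday + 0 = Monday.

Monday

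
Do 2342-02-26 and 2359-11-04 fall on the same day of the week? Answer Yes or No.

From Feb 26, 2342 to Nov 4, 2359 is 6460 days.
6460 mod 7 = 6, so they are different weekdays.
(Feb 26, 2342 is a Thursday; Nov 4, 2359 is a Wednesday.)

No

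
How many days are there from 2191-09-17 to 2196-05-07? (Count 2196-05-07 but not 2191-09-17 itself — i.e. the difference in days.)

Sep 17, 2191 → Sep 17, 2192: 366 days (Feb 29, 2192 is in that span).
Sep 17, 2192 → Sep 17, 2193: 365 days.
Sep 17, 2193 → Sep 17, 2194: 365 days.
Sep 17, 2194 → Sep 17, 2195: 365 days.
Sep 17, 2195 → Oct 17, 2195: 30 days (September has 30).
Oct 17, 2195 → Nov 17, 2195: 31 days (October has 31).
Nov 17, 2195 → Dec 17, 2195: 30 days (November has 30).
Dec 17, 2195 → Jan 17, 2196: 31 days (December has 31).
Jan 17, 2196 → Feb 17, 2196: 31 days (January has 31).
Feb 17, 2196 → Mar 17, 2196: 29 days (February has 29).
Mar 17, 2196 → Apr 17, 2196: 31 days (March has 31).
Apr 17, 2196 → May 7, 2196: 20 days.
Total: 1694 days.

1694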